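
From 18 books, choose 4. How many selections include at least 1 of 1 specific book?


Complement: C(18,4) - C(17,4) = 3060 - 2380 = 680

680


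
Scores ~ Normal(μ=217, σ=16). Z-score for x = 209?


z = (x - μ)/σ = (209 - 217)/16 = -0.5

z = -0.5


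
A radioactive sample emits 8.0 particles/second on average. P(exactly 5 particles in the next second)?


Poisson(λ=8.0): P(X=5) = e^(-λ)×λ^k/k!
= e^(-8.0) × 8.0^5 / 5!
≈ 0.0003354626279 × 32768 / 120 ≈ 0.091604

P(X=5) ≈ 0.091604 ≈ 9.16%


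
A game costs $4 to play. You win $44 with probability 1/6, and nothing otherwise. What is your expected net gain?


E[gain] = (44-4)×1/6 + (-4)×5/6
= 20/3 - 10/3 = 10/3

Expected net gain = $10/3 ≈ $3.33


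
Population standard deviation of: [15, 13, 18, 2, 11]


Mean = 59/5
  (15-59/5)²=256/25
  (13-59/5)²=36/25
  (18-59/5)²=961/25
  (2-59/5)²=2401/25
  (11-59/5)²=16/25
Σ(x-μ)² = 734/5
σ² = (734/5)/5 = 734/25

σ = √(734/25) ≈ 5.4185


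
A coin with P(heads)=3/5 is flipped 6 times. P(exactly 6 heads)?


Binomial: P(X=6) = C(6,6)×p^6×(1-p)^0
= 1 × 729/15625 × 1 = 729/15625

P(X=6) = 729/15625 ≈ 4.67%


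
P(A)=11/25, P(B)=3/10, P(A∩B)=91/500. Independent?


P(A)×P(B) = 33/250
P(A∩B) = 91/500
Not equal → NOT independent

No, not independent


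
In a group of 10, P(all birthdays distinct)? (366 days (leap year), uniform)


P(all different) = Π(366-i)/366 for i=0..9
= (366/366)×(365/366)×...×(357/366)
= 0.883355

P ≈ 0.8834 ≈ 88.34%


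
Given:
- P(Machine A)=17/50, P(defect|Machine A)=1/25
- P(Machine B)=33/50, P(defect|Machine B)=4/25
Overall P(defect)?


P(B) = Σ P(B|Aᵢ)×P(Aᵢ)
  1/25×17/50 = 17/1250
  4/25×33/50 = 66/625
Sum = 149/1250

P(defect) = 149/1250 ≈ 11.92%


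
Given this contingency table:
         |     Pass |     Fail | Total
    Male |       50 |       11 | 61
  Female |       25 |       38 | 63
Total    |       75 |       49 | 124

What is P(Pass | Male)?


P(Pass | Male) = 50/(50+11) = 50/61

P(Pass|Male) = 50/61 ≈ 81.97%


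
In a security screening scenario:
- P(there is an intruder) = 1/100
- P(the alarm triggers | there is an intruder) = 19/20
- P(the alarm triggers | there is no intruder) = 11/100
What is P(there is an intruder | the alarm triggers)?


Using Bayes' theorem:
P(A|B) = P(B|A)·P(A) / P(B)

P(the alarm triggers) = 19/20 × 1/100 + 11/100 × 99/100
= 19/2000 + 1089/10000 = 74/625

P(there is an intruder|the alarm triggers) = (19/2000) / (74/625) = 95/1184

P(there is an intruder|the alarm triggers) = 95/1184 ≈ 8.02%


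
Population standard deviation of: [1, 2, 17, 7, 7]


Mean = 34/5
  (1-34/5)²=841/25
  (2-34/5)²=576/25
  (17-34/5)²=2601/25
  (7-34/5)²=1/25
  (7-34/5)²=1/25
Σ(x-μ)² = 804/5
σ² = (804/5)/5 = 804/25

σ = √(804/25) ≈ 5.6710


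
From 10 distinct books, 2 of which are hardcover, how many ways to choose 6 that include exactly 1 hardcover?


Choose 1 of the 2 hardcovers and 5 of the other 8 books:
C(2,1)×C(8,5) = 2×56 = 112

112


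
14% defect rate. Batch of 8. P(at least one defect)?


P(all good) = (43/50)^8 = 11688200277601/39062500000000
P(≥1 defect) = 27374299722399/39062500000000

P = 27374299722399/39062500000000 ≈ 70.08%


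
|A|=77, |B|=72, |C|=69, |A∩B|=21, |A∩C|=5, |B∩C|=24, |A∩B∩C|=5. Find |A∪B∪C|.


|A∪B∪C| = 77+72+69-21-5-24+5 = 173

|A∪B∪C| = 173


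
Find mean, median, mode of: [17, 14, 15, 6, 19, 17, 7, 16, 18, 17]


Sorted: [6, 7, 14, 15, 16, 17, 17, 17, 18, 19]
Mean = 146/10 = 73/5
Median = 33/2
Freq: {17: 3, 14: 1, 15: 1, 6: 1, 19: 1, 7: 1, 16: 1, 18: 1}
Mode: [17]

Mean=73/5, Median=33/2, Mode=17


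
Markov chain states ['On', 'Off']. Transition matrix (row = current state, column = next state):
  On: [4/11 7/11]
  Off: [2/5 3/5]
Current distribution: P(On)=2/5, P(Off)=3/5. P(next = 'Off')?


P(next=Off) = Σᵢ P(now=i)×P(i→Off)
= 2/5×7/11 + 3/5×3/5
= 14/55 + 9/25 = 169/275

P = 169/275 ≈ 0.6145


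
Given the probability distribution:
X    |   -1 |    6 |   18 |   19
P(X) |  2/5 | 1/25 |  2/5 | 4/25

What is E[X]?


E[X] = Σ x·P(X=x)
= (-1)×(2/5) + (6)×(1/25) + (18)×(2/5) + (19)×(4/25)
= 252/25

E[X] = 252/25


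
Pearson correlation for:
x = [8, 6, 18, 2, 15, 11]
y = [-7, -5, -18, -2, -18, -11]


n=6, Σx=60, Σy=-61, Σxy=-805, Σx²=774, Σy²=847
r = (6×(-805) - 60×(-61))/√((6×774 - 60²)(6×847 - (-61)²))
= -1170/√(1044×1361) = -1170/√1420884 ≈ -1170/1192.0084 ≈ -0.9815

r ≈ -0.9815


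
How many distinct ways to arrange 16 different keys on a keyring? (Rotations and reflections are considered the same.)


Free circular arrangements: rotations and reflections both identified.
(n-1)!/2 = 15!/2 = 1307674368000/2 = 653837184000

653837184000


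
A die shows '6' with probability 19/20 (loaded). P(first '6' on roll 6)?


Geometric: P(X=6) = (1-p)^(k-1)×p = (1/20)^5×19/20 = 19/64000000

P(X=6) = 19/64000000 ≈ 0.00%


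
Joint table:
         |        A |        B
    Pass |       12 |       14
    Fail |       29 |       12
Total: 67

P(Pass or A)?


P(Pass∨A) = P(Pass) + P(A) - P(Pass∧A)
= (26 + 41 - 12)/67 = 55/67

P = 55/67 ≈ 82.09%


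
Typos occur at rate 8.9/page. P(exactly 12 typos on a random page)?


Poisson(λ=8.9): P(X=12) = e^(-λ)×λ^k/k!
= e^(-8.9) × 8.9^12 / 12!
≈ 0.0001363889265 × 246990403565 / 479001600 ≈ 0.070327

P(X=12) ≈ 0.070327 ≈ 7.03%


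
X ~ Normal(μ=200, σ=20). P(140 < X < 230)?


z₁=(140-200)/20=-3.0, z₂=(230-200)/20=1.5
P = Φ(1.5) - Φ(-3.0) = 0.933193 - 0.001350 = 0.931843 ≈ 0.9318

P(140 < X < 230) ≈ 0.9318


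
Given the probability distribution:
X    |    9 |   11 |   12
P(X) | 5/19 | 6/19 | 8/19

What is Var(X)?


E[X] = 207/19
E[X²] = 2283/19
Var(X) = E[X²] - (E[X])² = 2283/19 - 42849/361 = 528/361

Var(X) = 528/361 ≈ 1.4626


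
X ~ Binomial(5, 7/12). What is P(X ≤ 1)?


P(X ≤ 1) = Σ P(X=i) for i=0..1
P(X=0) = 3125/248832
P(X=1) = 21875/248832
Sum = 3125/31104

P(X ≤ 1) = 3125/31104 ≈ 10.05%


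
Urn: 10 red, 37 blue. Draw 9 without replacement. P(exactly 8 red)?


Hypergeometric: C(10,8)×C(37,1)/C(47,9)
= 45×37/1362649145 = 333/272529829

P(X=8) = 333/272529829 ≈ 0.00%


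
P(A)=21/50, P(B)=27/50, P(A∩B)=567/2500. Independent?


P(A)×P(B) = 567/2500
P(A∩B) = 567/2500
Equal ✓ → Independent

Yes, independent


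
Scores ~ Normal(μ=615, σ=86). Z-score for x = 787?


z = (x - μ)/σ = (787 - 615)/86 = 2.0

z = 2.0


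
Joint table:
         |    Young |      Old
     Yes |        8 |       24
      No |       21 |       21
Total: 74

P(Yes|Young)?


P(Yes|Young) = 8/(8+21) = 8/29

P = 8/29 ≈ 27.59%


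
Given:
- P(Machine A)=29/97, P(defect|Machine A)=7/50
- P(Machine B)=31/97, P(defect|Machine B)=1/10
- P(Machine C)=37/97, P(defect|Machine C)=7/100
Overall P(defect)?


P(B) = Σ P(B|Aᵢ)×P(Aᵢ)
  7/50×29/97 = 203/4850
  1/10×31/97 = 31/970
  7/100×37/97 = 259/9700
Sum = 39/388

P(defect) = 39/388 ≈ 10.05%


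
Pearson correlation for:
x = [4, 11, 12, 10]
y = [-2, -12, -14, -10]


n=4, Σx=37, Σy=-38, Σxy=-408, Σx²=381, Σy²=444
r = (4×(-408) - 37×(-38))/√((4×381 - 37²)(4×444 - (-38)²))
= -226/√(155×332) = -226/√51460 ≈ -226/226.8480 ≈ -0.9963

r ≈ -0.9963


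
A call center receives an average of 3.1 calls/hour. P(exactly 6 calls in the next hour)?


Poisson(λ=3.1): P(X=6) = e^(-λ)×λ^k/k!
= e^(-3.1) × 3.1^6 / 6!
≈ 0.04504920239 × 887.503681 / 720 ≈ 0.055530

P(X=6) ≈ 0.055530 ≈ 5.55%


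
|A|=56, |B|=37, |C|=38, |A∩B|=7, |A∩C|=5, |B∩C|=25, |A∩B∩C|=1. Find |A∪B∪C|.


|A∪B∪C| = 56+37+38-7-5-25+1 = 95

|A∪B∪C| = 95


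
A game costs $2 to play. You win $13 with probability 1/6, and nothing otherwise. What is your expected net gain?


E[gain] = (13-2)×1/6 + (-2)×5/6
= 11/6 - 5/3 = 1/6

Expected net gain = $1/6 ≈ $0.17


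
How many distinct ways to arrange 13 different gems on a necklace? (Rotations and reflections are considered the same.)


Free circular arrangements: rotations and reflections both identified.
(n-1)!/2 = 12!/2 = 479001600/2 = 239500800

239500800


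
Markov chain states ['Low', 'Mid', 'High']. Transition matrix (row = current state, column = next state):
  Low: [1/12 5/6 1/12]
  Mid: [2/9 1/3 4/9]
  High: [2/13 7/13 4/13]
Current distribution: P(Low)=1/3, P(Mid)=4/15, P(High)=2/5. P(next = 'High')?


P(next=High) = Σᵢ P(now=i)×P(i→High)
= 1/3×1/12 + 4/15×4/9 + 2/5×4/13
= 1/36 + 16/135 + 8/65 = 1891/7020

P = 1891/7020 ≈ 0.2694


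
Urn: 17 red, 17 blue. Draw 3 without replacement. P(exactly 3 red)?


Hypergeometric: C(17,3)×C(17,0)/C(34,3)
= 680×1/5984 = 5/44

P(X=3) = 5/44 ≈ 11.36%


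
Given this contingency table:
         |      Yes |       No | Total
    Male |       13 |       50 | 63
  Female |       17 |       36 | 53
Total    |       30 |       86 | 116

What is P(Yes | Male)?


P(Yes | Male) = 13/(13+50) = 13/63

P(Yes|Male) = 13/63 ≈ 20.63%


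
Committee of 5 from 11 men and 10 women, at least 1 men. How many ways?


Count by #men:
  1M,4W: C(11,1)×C(10,4)=2310
  2M,3W: C(11,2)×C(10,3)=6600
  3M,2W: C(11,3)×C(10,2)=7425
  4M,1W: C(11,4)×C(10,1)=3300
  5M,0W: C(11,5)×C(10,0)=462
Total = 20097

20097


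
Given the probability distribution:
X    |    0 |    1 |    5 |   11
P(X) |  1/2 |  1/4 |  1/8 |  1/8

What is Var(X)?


E[X] = 9/4
E[X²] = 37/2
Var(X) = E[X²] - (E[X])² = 37/2 - 81/16 = 215/16

Var(X) = 215/16 ≈ 13.4375


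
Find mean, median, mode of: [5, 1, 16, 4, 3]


Sorted: [1, 3, 4, 5, 16]
Mean = 29/5
Median = 4
Freq: {5: 1, 1: 1, 16: 1, 4: 1, 3: 1}
Mode: No mode

Mean=29/5, Median=4, Mode=No mode


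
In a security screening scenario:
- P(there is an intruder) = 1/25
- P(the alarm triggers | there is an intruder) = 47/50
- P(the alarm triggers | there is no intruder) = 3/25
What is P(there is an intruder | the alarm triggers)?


Using Bayes' theorem:
P(A|B) = P(B|A)·P(A) / P(B)

P(the alarm triggers) = 47/50 × 1/25 + 3/25 × 24/25
= 47/1250 + 72/625 = 191/1250

P(there is an intruder|the alarm triggers) = (47/1250) / (191/1250) = 47/191

P(there is an intruder|the alarm triggers) = 47/191 ≈ 24.61%


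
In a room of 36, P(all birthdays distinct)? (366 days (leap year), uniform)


P(all different) = Π(366-i)/366 for i=0..35
= (366/366)×(365/366)×...×(331/366)
= 0.168667

P ≈ 0.1687 ≈ 16.87%


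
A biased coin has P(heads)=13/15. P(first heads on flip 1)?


Geometric: P(X=1) = (1-p)^(k-1)×p = (2/15)^0×13/15 = 13/15

P(X=1) = 13/15 ≈ 86.67%


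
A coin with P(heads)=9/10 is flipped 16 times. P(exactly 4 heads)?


Binomial: P(X=4) = C(16,4)×p^4×(1-p)^12
= 1820 × 6561/10000 × 1/1000000000000 = 597051/500000000000000

P(X=4) = 597051/500000000000000 ≈ 0.00%


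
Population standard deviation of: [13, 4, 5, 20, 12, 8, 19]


Mean = 81/7
  (13-81/7)²=100/49
  (4-81/7)²=2809/49
  (5-81/7)²=2116/49
  (20-81/7)²=3481/49
  (12-81/7)²=9/49
  (8-81/7)²=625/49
  (19-81/7)²=2704/49
Σ(x-μ)² = 1692/7
σ² = (1692/7)/7 = 1692/49

σ = √(1692/49) ≈ 5.8763


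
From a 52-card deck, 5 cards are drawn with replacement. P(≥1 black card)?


P(not a black card) = 26/52 = 1/2
P(none in 5 draws) = (1/2)^5 = 1/32
P(≥1 black card) = 1 - 1/32 = 31/32

P = 31/32 ≈ 96.88%


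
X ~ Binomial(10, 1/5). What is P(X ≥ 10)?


P(X ≥ 10) = Σ P(X=i) for i=10..10
P(X=10) = 1/9765625
Sum = 1/9765625

P(X ≥ 10) = 1/9765625 ≈ 0.00%


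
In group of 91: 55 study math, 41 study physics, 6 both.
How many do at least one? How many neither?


|A∪B| = 55+41-6 = 90
Neither = 91-90 = 1

At least one: 90; Neither: 1


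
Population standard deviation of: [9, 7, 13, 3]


Mean = 32/4 = 8
  (9-8)²=1
  (7-8)²=1
  (13-8)²=25
  (3-8)²=25
Σ(x-μ)² = 52
σ² = 52/4 = 13

σ = √(13) ≈ 3.6056


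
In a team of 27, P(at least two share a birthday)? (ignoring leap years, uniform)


P(all different) = Π(365-i)/365 for i=0..26
= 0.373141
P(match) = 1 - 0.373141 = 0.626859

P ≈ 0.6269 ≈ 62.69%


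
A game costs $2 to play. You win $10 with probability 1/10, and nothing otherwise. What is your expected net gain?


E[gain] = (10-2)×1/10 + (-2)×9/10
= 4/5 - 9/5 = -1

Expected net gain = $-1 ≈ $-1.00


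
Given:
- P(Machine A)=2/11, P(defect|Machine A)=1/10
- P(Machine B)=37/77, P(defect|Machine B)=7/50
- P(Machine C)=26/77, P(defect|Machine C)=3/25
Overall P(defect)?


P(B) = Σ P(B|Aᵢ)×P(Aᵢ)
  1/10×2/11 = 1/55
  7/50×37/77 = 37/550
  3/25×26/77 = 78/1925
Sum = 97/770

P(defect) = 97/770 ≈ 12.60%


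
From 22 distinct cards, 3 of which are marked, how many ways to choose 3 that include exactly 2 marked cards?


Choose 2 of the 3 marked cards and 1 of the other 19 cards:
C(3,2)×C(19,1) = 3×19 = 57

57


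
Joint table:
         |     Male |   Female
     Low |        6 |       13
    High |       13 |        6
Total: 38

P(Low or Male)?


P(Low∨Male) = P(Low) + P(Male) - P(Low∧Male)
= (19 + 19 - 6)/38 = 32/38 = 16/19

P = 16/19 ≈ 84.21%


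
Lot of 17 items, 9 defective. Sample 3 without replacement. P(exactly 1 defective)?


Hypergeometric: C(9,1)×C(8,2)/C(17,3)
= 9×28/680 = 63/170

P(X=1) = 63/170 ≈ 37.06%


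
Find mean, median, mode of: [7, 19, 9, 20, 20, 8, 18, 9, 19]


Sorted: [7, 8, 9, 9, 18, 19, 19, 20, 20]
Mean = 129/9 = 43/3
Median = 18
Freq: {7: 1, 19: 2, 9: 2, 20: 2, 8: 1, 18: 1}
Mode: [9, 19, 20]

Mean=43/3, Median=18, Mode=[9, 19, 20]


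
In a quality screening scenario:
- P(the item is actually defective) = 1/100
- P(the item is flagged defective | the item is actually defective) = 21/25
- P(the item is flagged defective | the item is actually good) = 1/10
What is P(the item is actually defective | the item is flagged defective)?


Using Bayes' theorem:
P(A|B) = P(B|A)·P(A) / P(B)

P(the item is flagged defective) = 21/25 × 1/100 + 1/10 × 99/100
= 21/2500 + 99/1000 = 537/5000

P(the item is actually defective|the item is flagged defective) = (21/2500) / (537/5000) = 14/179

P(the item is actually defective|the item is flagged defective) = 14/179 ≈ 7.82%


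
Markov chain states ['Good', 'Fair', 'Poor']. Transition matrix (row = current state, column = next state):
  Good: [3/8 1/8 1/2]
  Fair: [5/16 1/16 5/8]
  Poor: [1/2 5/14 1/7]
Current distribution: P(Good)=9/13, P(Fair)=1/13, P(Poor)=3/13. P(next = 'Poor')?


P(next=Poor) = Σᵢ P(now=i)×P(i→Poor)
= 9/13×1/2 + 1/13×5/8 + 3/13×1/7
= 9/26 + 5/104 + 3/91 = 311/728

P = 311/728 ≈ 0.4272


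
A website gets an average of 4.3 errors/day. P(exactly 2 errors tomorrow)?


Poisson(λ=4.3): P(X=2) = e^(-λ)×λ^k/k!
= e^(-4.3) × 4.3^2 / 2!
≈ 0.01356855901 × 18.49 / 2 ≈ 0.125441

P(X=2) ≈ 0.125441 ≈ 12.54%


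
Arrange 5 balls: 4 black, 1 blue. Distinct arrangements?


5!/(4!×1!) = 5

5


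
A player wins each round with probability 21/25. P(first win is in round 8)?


Geometric: P(X=8) = (1-p)^(k-1)×p = (4/25)^7×21/25 = 344064/152587890625

P(X=8) = 344064/152587890625 ≈ 0.00%


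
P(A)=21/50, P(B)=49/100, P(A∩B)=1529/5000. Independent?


P(A)×P(B) = 1029/5000
P(A∩B) = 1529/5000
Not equal → NOT independent

No, not independent


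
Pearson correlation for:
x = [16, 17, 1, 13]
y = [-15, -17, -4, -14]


n=4, Σx=47, Σy=-50, Σxy=-715, Σx²=715, Σy²=726
r = (4×(-715) - 47×(-50))/√((4×715 - 47²)(4×726 - (-50)²))
= -510/√(651×404) = -510/√263004 ≈ -510/512.8392 ≈ -0.9945

r ≈ -0.9945


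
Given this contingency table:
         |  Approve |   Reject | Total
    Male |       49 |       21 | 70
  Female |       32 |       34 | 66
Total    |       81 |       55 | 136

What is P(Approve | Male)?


P(Approve | Male) = 49/(49+21) = 49/70 = 7/10

P(Approve|Male) = 7/10 ≈ 70.00%


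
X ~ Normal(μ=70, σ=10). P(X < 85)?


z = (85-70)/10 = 1.5
P(Z < 1.5) = 0.9332

P(X < 85) ≈ 0.9332


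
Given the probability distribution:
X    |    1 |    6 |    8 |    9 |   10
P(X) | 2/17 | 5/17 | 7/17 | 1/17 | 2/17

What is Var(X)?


E[X] = 117/17
E[X²] = 911/17
Var(X) = E[X²] - (E[X])² = 911/17 - 13689/289 = 1798/289

Var(X) = 1798/289 ≈ 6.2215


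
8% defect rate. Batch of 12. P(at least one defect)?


P(all good) = (23/25)^12 = 21914624432020321/59604644775390625
P(≥1 defect) = 37690020343370304/59604644775390625

P = 37690020343370304/59604644775390625 ≈ 63.23%


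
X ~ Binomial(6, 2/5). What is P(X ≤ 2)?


P(X ≤ 2) = Σ P(X=i) for i=0..2
P(X=0) = 729/15625
P(X=1) = 2916/15625
P(X=2) = 972/3125
Sum = 1701/3125

P(X ≤ 2) = 1701/3125 ≈ 54.43%


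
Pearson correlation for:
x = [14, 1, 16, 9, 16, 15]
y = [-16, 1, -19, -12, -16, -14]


n=6, Σx=71, Σy=-76, Σxy=-1101, Σx²=1015, Σy²=1214
r = (6×(-1101) - 71×(-76))/√((6×1015 - 71²)(6×1214 - (-76)²))
= -1210/√(1049×1508) = -1210/√1581892 ≈ -1210/1257.7329 ≈ -0.9620

r ≈ -0.9620


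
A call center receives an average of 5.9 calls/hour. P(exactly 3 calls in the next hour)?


Poisson(λ=5.9): P(X=3) = e^(-λ)×λ^k/k!
= e^(-5.9) × 5.9^3 / 3!
≈ 0.002739444819 × 205.379 / 6 ≈ 0.093771

P(X=3) ≈ 0.093771 ≈ 9.38%


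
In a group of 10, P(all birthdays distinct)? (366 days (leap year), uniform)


P(all different) = Π(366-i)/366 for i=0..9
= (366/366)×(365/366)×...×(357/366)
= 0.883355

P ≈ 0.8834 ≈ 88.34%


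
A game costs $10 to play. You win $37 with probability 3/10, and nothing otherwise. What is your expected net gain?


E[gain] = (37-10)×3/10 + (-10)×7/10
= 81/10 - 7 = 11/10

Expected net gain = $11/10 ≈ $1.10


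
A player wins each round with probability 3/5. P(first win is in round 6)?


Geometric: P(X=6) = (1-p)^(k-1)×p = (2/5)^5×3/5 = 96/15625

P(X=6) = 96/15625 ≈ 0.61%


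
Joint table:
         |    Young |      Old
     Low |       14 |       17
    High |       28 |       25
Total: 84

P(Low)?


P(Low) = (14+17)/84 = 31/84

P(Low) = 31/84 ≈ 36.90%


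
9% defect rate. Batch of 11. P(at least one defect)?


P(all good) = (91/100)^11 = 3543686674874777831491/10000000000000000000000
P(≥1 defect) = 6456313325125222168509/10000000000000000000000

P = 6456313325125222168509/10000000000000000000000 ≈ 64.56%


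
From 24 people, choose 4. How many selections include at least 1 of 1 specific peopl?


Complement: C(24,4) - C(23,4) = 10626 - 8855 = 1771

1771


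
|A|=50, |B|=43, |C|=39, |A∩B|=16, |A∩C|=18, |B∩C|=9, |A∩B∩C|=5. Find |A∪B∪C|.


|A∪B∪C| = 50+43+39-16-18-9+5 = 94

|A∪B∪C| = 94


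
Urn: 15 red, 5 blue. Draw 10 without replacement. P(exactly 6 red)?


Hypergeometric: C(15,6)×C(5,4)/C(20,10)
= 5005×5/184756 = 175/1292

P(X=6) = 175/1292 ≈ 13.54%


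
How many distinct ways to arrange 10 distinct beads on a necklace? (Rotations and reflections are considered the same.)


Free circular arrangements: rotations and reflections both identified.
(n-1)!/2 = 9!/2 = 362880/2 = 181440

181440


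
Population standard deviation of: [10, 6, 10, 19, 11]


Mean = 56/5
  (10-56/5)²=36/25
  (6-56/5)²=676/25
  (10-56/5)²=36/25
  (19-56/5)²=1521/25
  (11-56/5)²=1/25
Σ(x-μ)² = 454/5
σ² = (454/5)/5 = 454/25

σ = √(454/25) ≈ 4.2615


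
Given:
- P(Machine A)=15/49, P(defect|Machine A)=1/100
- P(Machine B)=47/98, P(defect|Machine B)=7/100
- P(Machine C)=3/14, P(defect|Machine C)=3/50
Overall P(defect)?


P(B) = Σ P(B|Aᵢ)×P(Aᵢ)
  1/100×15/49 = 3/980
  7/100×47/98 = 47/1400
  3/50×3/14 = 9/700
Sum = 97/1960

P(defect) = 97/1960 ≈ 4.95%


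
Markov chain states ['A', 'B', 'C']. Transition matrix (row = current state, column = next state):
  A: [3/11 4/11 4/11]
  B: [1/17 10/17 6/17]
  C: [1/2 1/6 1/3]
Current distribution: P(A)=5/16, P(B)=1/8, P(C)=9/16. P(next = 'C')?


P(next=C) = Σᵢ P(now=i)×P(i→C)
= 5/16×4/11 + 1/8×6/17 + 9/16×1/3
= 5/44 + 3/68 + 3/16 = 1033/2992

P = 1033/2992 ≈ 0.3453


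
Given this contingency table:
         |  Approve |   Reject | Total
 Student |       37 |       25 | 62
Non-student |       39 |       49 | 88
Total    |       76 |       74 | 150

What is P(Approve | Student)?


P(Approve | Student) = 37/(37+25) = 37/62

P(Approve|Student) = 37/62 ≈ 59.68%


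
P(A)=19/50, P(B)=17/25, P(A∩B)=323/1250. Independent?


P(A)×P(B) = 323/1250
P(A∩B) = 323/1250
Equal ✓ → Independent

Yes, independent


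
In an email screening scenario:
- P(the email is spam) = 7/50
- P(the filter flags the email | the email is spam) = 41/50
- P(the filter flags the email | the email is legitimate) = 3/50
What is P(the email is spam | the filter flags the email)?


Using Bayes' theorem:
P(A|B) = P(B|A)·P(A) / P(B)

P(the filter flags the email) = 41/50 × 7/50 + 3/50 × 43/50
= 287/2500 + 129/2500 = 104/625

P(the email is spam|the filter flags the email) = (287/2500) / (104/625) = 287/416

P(the email is spam|the filter flags the email) = 287/416 ≈ 68.99%


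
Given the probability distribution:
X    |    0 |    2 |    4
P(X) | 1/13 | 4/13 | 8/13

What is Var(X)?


E[X] = 40/13
E[X²] = 144/13
Var(X) = E[X²] - (E[X])² = 144/13 - 1600/169 = 272/169

Var(X) = 272/169 ≈ 1.6095


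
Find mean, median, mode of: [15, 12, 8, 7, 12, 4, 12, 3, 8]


Sorted: [3, 4, 7, 8, 8, 12, 12, 12, 15]
Mean = 81/9 = 9
Median = 8
Freq: {15: 1, 12: 3, 8: 2, 7: 1, 4: 1, 3: 1}
Mode: [12]

Mean=9, Median=8, Mode=12


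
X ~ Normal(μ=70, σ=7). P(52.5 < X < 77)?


z₁=(52.5-70)/7=-2.5, z₂=(77-70)/7=1.0
P = Φ(1.0) - Φ(-2.5) = 0.841345 - 0.006210 = 0.835135 ≈ 0.8351

P(52.5 < X < 77) ≈ 0.8351


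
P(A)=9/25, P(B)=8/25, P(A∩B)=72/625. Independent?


P(A)×P(B) = 72/625
P(A∩B) = 72/625
Equal ✓ → Independent

Yes, independent


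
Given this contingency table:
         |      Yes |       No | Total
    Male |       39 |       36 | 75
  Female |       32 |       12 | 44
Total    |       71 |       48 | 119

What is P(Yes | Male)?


P(Yes | Male) = 39/(39+36) = 39/75 = 13/25

P(Yes|Male) = 13/25 ≈ 52.00%


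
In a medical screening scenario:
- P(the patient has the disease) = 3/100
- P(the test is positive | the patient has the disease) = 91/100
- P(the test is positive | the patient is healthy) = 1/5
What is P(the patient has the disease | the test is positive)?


Using Bayes' theorem:
P(A|B) = P(B|A)·P(A) / P(B)

P(the test is positive) = 91/100 × 3/100 + 1/5 × 97/100
= 273/10000 + 97/500 = 2213/10000

P(the patient has the disease|the test is positive) = (273/10000) / (2213/10000) = 273/2213

P(the patient has the disease|the test is positive) = 273/2213 ≈ 12.34%


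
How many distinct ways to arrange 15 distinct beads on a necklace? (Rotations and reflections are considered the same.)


Free circular arrangements: rotations and reflections both identified.
(n-1)!/2 = 14!/2 = 87178291200/2 = 43589145600

43589145600


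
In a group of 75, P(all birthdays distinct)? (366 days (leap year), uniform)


P(all different) = Π(366-i)/366 for i=0..74
= (366/366)×(365/366)×...×(292/366)
= 0.000287

P ≈ 0.0003 ≈ 0.03%


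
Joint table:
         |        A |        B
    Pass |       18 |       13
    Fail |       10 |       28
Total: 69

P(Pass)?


P(Pass) = (18+13)/69 = 31/69

P(Pass) = 31/69 ≈ 44.93%


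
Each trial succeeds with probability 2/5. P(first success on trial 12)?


Geometric: P(X=12) = (1-p)^(k-1)×p = (3/5)^11×2/5 = 354294/244140625

P(X=12) = 354294/244140625 ≈ 0.15%


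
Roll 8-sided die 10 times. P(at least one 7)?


P(no 7)^10 = (7/8)^10 = 282475249/1073741824
P(≥1) = 1 - 282475249/1073741824 = 791266575/1073741824

P = 791266575/1073741824 ≈ 73.69%


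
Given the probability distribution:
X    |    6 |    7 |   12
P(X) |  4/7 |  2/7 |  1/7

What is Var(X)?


E[X] = 50/7
E[X²] = 386/7
Var(X) = E[X²] - (E[X])² = 386/7 - 2500/49 = 202/49

Var(X) = 202/49 ≈ 4.1224


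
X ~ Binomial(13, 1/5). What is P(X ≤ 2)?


P(X ≤ 2) = Σ P(X=i) for i=0..2
P(X=0) = 67108864/1220703125
P(X=1) = 218103808/1220703125
P(X=2) = 327155712/1220703125
Sum = 612368384/1220703125

P(X ≤ 2) = 612368384/1220703125 ≈ 50.17%


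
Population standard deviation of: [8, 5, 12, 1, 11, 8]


Mean = 45/6 = 15/2
  (8-15/2)²=1/4
  (5-15/2)²=25/4
  (12-15/2)²=81/4
  (1-15/2)²=169/4
  (11-15/2)²=49/4
  (8-15/2)²=1/4
Σ(x-μ)² = 163/2
σ² = (163/2)/6 = 163/12

σ = √(163/12) ≈ 3.6856


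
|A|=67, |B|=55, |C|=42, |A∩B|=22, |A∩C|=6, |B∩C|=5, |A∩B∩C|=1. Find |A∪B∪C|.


|A∪B∪C| = 67+55+42-22-6-5+1 = 132

|A∪B∪C| = 132


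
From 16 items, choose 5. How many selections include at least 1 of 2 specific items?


Complement: C(16,5) - C(14,5) = 4368 - 2002 = 2366

2366


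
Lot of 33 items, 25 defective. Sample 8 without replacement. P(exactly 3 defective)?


Hypergeometric: C(25,3)×C(8,5)/C(33,8)
= 2300×56/13884156 = 32200/3471039

P(X=3) = 32200/3471039 ≈ 0.93%


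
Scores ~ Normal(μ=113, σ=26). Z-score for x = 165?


z = (x - μ)/σ = (165 - 113)/26 = 2.0

z = 2.0


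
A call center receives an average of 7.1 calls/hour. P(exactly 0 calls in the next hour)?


Poisson(λ=7.1): P(X=0) = e^(-λ)×λ^k/k!
= e^(-7.1) × 7.1^0 / 0!
≈ 0.0008251049233 × 1 / 1 ≈ 0.000825

P(X=0) ≈ 0.000825 ≈ 0.08%


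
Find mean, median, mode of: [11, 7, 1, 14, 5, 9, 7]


Sorted: [1, 5, 7, 7, 9, 11, 14]
Mean = 54/7
Median = 7
Freq: {11: 1, 7: 2, 1: 1, 14: 1, 5: 1, 9: 1}
Mode: [7]

Mean=54/7, Median=7, Mode=7


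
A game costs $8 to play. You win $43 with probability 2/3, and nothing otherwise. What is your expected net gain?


E[gain] = (43-8)×2/3 + (-8)×1/3
= 70/3 - 8/3 = 62/3

Expected net gain = $62/3 ≈ $20.67


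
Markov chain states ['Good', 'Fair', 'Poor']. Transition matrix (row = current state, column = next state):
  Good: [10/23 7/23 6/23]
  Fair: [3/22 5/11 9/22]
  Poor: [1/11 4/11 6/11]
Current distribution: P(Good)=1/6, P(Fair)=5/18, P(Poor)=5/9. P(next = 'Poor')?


P(next=Poor) = Σᵢ P(now=i)×P(i→Poor)
= 1/6×6/23 + 5/18×9/22 + 5/9×6/11
= 1/23 + 5/44 + 10/33 = 127/276

P = 127/276 ≈ 0.4601


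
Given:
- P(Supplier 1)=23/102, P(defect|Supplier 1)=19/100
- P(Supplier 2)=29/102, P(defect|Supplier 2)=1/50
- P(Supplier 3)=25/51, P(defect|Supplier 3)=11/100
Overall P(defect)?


P(B) = Σ P(B|Aᵢ)×P(Aᵢ)
  19/100×23/102 = 437/10200
  1/50×29/102 = 29/5100
  11/100×25/51 = 11/204
Sum = 209/2040

P(defect) = 209/2040 ≈ 10.25%


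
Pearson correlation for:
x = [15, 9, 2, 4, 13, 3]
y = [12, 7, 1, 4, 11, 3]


n=6, Σx=46, Σy=38, Σxy=413, Σx²=504, Σy²=340
r = (6×413 - 46×38)/√((6×504 - 46²)(6×340 - 38²))
= 730/√(908×596) = 730/√541168 ≈ 730/735.6412 ≈ 0.9923

r ≈ 0.9923


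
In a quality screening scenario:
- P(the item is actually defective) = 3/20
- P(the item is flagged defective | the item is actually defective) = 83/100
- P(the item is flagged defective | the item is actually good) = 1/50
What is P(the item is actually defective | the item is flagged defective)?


Using Bayes' theorem:
P(A|B) = P(B|A)·P(A) / P(B)

P(the item is flagged defective) = 83/100 × 3/20 + 1/50 × 17/20
= 249/2000 + 17/1000 = 283/2000

P(the item is actually defective|the item is flagged defective) = (249/2000) / (283/2000) = 249/283

P(the item is actually defective|the item is flagged defective) = 249/283 ≈ 87.99%


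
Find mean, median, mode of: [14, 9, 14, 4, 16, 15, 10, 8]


Sorted: [4, 8, 9, 10, 14, 14, 15, 16]
Mean = 90/8 = 45/4
Median = 12
Freq: {14: 2, 9: 1, 4: 1, 16: 1, 15: 1, 10: 1, 8: 1}
Mode: [14]

Mean=45/4, Median=12, Mode=14


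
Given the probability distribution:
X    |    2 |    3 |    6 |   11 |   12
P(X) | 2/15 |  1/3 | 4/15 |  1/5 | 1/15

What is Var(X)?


E[X] = 88/15
E[X²] = 704/15
Var(X) = E[X²] - (E[X])² = 704/15 - 7744/225 = 2816/225

Var(X) = 2816/225 ≈ 12.5156


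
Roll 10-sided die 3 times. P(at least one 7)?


P(no 7)^3 = (9/10)^3 = 729/1000
P(≥1) = 1 - 729/1000 = 271/1000

P = 271/1000 ≈ 27.10%


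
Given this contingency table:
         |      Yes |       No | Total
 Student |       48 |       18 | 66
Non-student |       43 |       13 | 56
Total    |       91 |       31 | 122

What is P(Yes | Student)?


P(Yes | Student) = 48/(48+18) = 48/66 = 8/11

P(Yes|Student) = 8/11 ≈ 72.73%


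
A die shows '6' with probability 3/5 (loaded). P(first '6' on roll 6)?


Geometric: P(X=6) = (1-p)^(k-1)×p = (2/5)^5×3/5 = 96/15625

P(X=6) = 96/15625 ≈ 0.61%


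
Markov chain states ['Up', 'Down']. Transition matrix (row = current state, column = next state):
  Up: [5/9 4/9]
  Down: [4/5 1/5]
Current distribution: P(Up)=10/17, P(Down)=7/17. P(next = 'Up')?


P(next=Up) = Σᵢ P(now=i)×P(i→Up)
= 10/17×5/9 + 7/17×4/5
= 50/153 + 28/85 = 502/765

P = 502/765 ≈ 0.6562


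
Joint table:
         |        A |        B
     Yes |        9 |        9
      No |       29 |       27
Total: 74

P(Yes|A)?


P(Yes|A) = 9/(9+29) = 9/38

P = 9/38 ≈ 23.68%


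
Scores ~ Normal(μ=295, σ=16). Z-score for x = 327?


z = (x - μ)/σ = (327 - 295)/16 = 2.0

z = 2.0


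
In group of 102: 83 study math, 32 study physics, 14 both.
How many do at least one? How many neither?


|A∪B| = 83+32-14 = 101
Neither = 102-101 = 1

At least one: 101; Neither: 1


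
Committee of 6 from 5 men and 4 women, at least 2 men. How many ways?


Count by #men:
  2M,4W: C(5,2)×C(4,4)=10
  3M,3W: C(5,3)×C(4,3)=40
  4M,2W: C(5,4)×C(4,2)=30
  5M,1W: C(5,5)×C(4,1)=4
Total = 84

84


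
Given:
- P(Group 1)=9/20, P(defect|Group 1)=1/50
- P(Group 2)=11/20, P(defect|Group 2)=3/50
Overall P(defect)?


P(B) = Σ P(B|Aᵢ)×P(Aᵢ)
  1/50×9/20 = 9/1000
  3/50×11/20 = 33/1000
Sum = 21/500

P(defect) = 21/500 ≈ 4.20%


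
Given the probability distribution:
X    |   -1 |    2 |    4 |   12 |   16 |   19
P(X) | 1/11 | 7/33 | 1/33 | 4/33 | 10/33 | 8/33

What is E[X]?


E[X] = Σ x·P(X=x)
= (-1)×(1/11) + (2)×(7/33) + (4)×(1/33) + (12)×(4/33) + (16)×(10/33) + (19)×(8/33)
= 125/11

E[X] = 125/11


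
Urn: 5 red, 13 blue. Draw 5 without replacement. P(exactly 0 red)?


Hypergeometric: C(5,0)×C(13,5)/C(18,5)
= 1×1287/8568 = 143/952

P(X=0) = 143/952 ≈ 15.02%


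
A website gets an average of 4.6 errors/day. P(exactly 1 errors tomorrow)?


Poisson(λ=4.6): P(X=1) = e^(-λ)×λ^k/k!
= e^(-4.6) × 4.6^1 / 1!
≈ 0.01005183574 × 4.6 / 1 ≈ 0.046238

P(X=1) ≈ 0.046238 ≈ 4.62%


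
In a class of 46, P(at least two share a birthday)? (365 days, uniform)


P(all different) = Π(365-i)/365 for i=0..45
= 0.051747
P(match) = 1 - 0.051747 = 0.948253

P ≈ 0.9483 ≈ 94.83%


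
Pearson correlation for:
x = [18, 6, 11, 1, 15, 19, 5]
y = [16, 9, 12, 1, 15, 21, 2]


n=7, Σx=75, Σy=76, Σxy=1109, Σx²=1093, Σy²=1152
r = (7×1109 - 75×76)/√((7×1093 - 75²)(7×1152 - 76²))
= 2063/√(2026×2288) = 2063/√4635488 ≈ 2063/2153.0183 ≈ 0.9582

r ≈ 0.9582


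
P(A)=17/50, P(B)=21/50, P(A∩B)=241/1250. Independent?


P(A)×P(B) = 357/2500
P(A∩B) = 241/1250
Not equal → NOT independent

No, not independent


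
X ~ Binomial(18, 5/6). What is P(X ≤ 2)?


P(X ≤ 2) = Σ P(X=i) for i=0..2
P(X=0) = 1/101559956668416
P(X=1) = 5/5642219814912
P(X=2) = 425/11284439629824
Sum = 979/25389989167104

P(X ≤ 2) = 979/25389989167104 ≈ 0.00%


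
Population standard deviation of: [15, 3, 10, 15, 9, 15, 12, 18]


Mean = 97/8
  (15-97/8)²=529/64
  (3-97/8)²=5329/64
  (10-97/8)²=289/64
  (15-97/8)²=529/64
  (9-97/8)²=625/64
  (15-97/8)²=529/64
  (12-97/8)²=1/64
  (18-97/8)²=2209/64
Σ(x-μ)² = 1255/8
σ² = (1255/8)/8 = 1255/64

σ = √(1255/64) ≈ 4.4282


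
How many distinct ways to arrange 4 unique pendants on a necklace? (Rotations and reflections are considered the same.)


Free circular arrangements: rotations and reflections both identified.
(n-1)!/2 = 3!/2 = 6/2 = 3

3


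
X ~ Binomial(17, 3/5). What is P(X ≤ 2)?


P(X ≤ 2) = Σ P(X=i) for i=0..2
P(X=0) = 131072/762939453125
P(X=1) = 3342336/762939453125
P(X=2) = 40108032/762939453125
Sum = 8716288/152587890625

P(X ≤ 2) = 8716288/152587890625 ≈ 0.01%


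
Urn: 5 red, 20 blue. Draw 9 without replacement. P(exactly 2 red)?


Hypergeometric: C(5,2)×C(20,7)/C(25,9)
= 10×77520/2042975 = 96/253

P(X=2) = 96/253 ≈ 37.94%


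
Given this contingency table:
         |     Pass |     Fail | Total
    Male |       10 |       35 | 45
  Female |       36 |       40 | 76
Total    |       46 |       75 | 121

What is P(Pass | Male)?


P(Pass | Male) = 10/(10+35) = 10/45 = 2/9

P(Pass|Male) = 2/9 ≈ 22.22%


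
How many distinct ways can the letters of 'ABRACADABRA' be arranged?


Letters: 11, freq: {'A': 5, 'B': 2, 'R': 2, 'C': 1, 'D': 1}
11!/(5!×2!×2!×1!×1!) = 39916800/480 = 83160

83160


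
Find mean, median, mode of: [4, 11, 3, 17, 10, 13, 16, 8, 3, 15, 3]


Sorted: [3, 3, 3, 4, 8, 10, 11, 13, 15, 16, 17]
Mean = 103/11
Median = 10
Freq: {4: 1, 11: 1, 3: 3, 17: 1, 10: 1, 13: 1, 16: 1, 8: 1, 15: 1}
Mode: [3]

Mean=103/11, Median=10, Mode=3


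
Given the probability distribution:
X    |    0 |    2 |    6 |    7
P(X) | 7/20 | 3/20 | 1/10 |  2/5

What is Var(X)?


E[X] = 37/10
E[X²] = 119/5
Var(X) = E[X²] - (E[X])² = 119/5 - 1369/100 = 1011/100

Var(X) = 1011/100 ≈ 10.1100


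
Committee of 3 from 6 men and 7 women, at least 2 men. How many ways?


Count by #men:
  2M,1W: C(6,2)×C(7,1)=105
  3M,0W: C(6,3)×C(7,0)=20
Total = 125

125


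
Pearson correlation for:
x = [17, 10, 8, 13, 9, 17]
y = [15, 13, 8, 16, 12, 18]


n=6, Σx=74, Σy=82, Σxy=1071, Σx²=992, Σy²=1182
r = (6×1071 - 74×82)/√((6×992 - 74²)(6×1182 - 82²))
= 358/√(476×368) = 358/√175168 ≈ 358/418.5308 ≈ 0.8554

r ≈ 0.8554


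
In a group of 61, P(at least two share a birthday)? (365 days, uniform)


P(all different) = Π(365-i)/365 for i=0..60
= 0.004911
P(match) = 1 - 0.004911 = 0.995089

P ≈ 0.9951 ≈ 99.51%


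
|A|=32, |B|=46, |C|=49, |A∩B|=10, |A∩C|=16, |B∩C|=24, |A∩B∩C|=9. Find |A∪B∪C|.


|A∪B∪C| = 32+46+49-10-16-24+9 = 86

|A∪B∪C| = 86


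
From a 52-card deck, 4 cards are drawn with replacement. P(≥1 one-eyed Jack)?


P(not a one-eyed Jack) = 50/52 = 25/26
P(none in 4 draws) = (25/26)^4 = 390625/456976
P(≥1 one-eyed Jack) = 1 - 390625/456976 = 66351/456976

P = 66351/456976 ≈ 14.52%


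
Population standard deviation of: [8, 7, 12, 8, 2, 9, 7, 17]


Mean = 70/8 = 35/4
  (8-35/4)²=9/16
  (7-35/4)²=49/16
  (12-35/4)²=169/16
  (8-35/4)²=9/16
  (2-35/4)²=729/16
  (9-35/4)²=1/16
  (7-35/4)²=49/16
  (17-35/4)²=1089/16
Σ(x-μ)² = 263/2
σ² = (263/2)/8 = 263/16

σ = √(263/16) ≈ 4.0543


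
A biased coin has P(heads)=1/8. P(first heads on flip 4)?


Geometric: P(X=4) = (1-p)^(k-1)×p = (7/8)^3×1/8 = 343/4096

P(X=4) = 343/4096 ≈ 8.37%


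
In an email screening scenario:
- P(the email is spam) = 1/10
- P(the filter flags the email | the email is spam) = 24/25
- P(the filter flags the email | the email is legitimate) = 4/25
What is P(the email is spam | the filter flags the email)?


Using Bayes' theorem:
P(A|B) = P(B|A)·P(A) / P(B)

P(the filter flags the email) = 24/25 × 1/10 + 4/25 × 9/10
= 12/125 + 18/125 = 6/25

P(the email is spam|the filter flags the email) = (12/125) / (6/25) = 2/5

P(the email is spam|the filter flags the email) = 2/5 ≈ 40.00%


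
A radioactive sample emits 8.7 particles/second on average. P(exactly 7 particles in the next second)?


Poisson(λ=8.7): P(X=7) = e^(-λ)×λ^k/k!
= e^(-8.7) × 8.7^7 / 7!
≈ 0.000166585811 × 3772547.94878 / 5040 ≈ 0.124693

P(X=7) ≈ 0.124693 ≈ 12.47%


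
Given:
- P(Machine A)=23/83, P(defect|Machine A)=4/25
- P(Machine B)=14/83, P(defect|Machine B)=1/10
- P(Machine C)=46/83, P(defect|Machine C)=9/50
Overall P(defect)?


P(B) = Σ P(B|Aᵢ)×P(Aᵢ)
  4/25×23/83 = 92/2075
  1/10×14/83 = 7/415
  9/50×46/83 = 207/2075
Sum = 334/2075

P(defect) = 334/2075 ≈ 16.10%


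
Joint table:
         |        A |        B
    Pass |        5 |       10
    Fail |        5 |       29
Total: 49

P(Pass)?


P(Pass) = (5+10)/49 = 15/49

P(Pass) = 15/49 ≈ 30.61%


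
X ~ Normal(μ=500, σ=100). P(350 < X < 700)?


z₁=(350-500)/100=-1.5, z₂=(700-500)/100=2.0
P = Φ(2.0) - Φ(-1.5) = 0.977250 - 0.066807 = 0.910443 ≈ 0.9104

P(350 < X < 700) ≈ 0.9104


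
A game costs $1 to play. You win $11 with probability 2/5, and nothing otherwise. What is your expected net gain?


E[gain] = (11-1)×2/5 + (-1)×3/5
= 4 - 3/5 = 17/5

Expected net gain = $17/5 ≈ $3.40


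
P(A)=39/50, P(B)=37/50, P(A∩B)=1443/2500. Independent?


P(A)×P(B) = 1443/2500
P(A∩B) = 1443/2500
Equal ✓ → Independent

Yes, independent


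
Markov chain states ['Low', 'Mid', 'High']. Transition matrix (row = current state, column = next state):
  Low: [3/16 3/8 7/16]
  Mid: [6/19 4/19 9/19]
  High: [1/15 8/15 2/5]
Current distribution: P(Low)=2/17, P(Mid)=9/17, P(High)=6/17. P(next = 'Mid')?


P(next=Mid) = Σᵢ P(now=i)×P(i→Mid)
= 2/17×3/8 + 9/17×4/19 + 6/17×8/15
= 3/68 + 36/323 + 16/85 = 2221/6460

P = 2221/6460 ≈ 0.3438


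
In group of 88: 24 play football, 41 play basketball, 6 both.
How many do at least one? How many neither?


|A∪B| = 24+41-6 = 59
Neither = 88-59 = 29

At least one: 59; Neither: 29


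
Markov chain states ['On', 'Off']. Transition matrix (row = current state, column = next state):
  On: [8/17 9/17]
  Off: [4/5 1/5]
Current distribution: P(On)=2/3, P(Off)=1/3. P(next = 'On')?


P(next=On) = Σᵢ P(now=i)×P(i→On)
= 2/3×8/17 + 1/3×4/5
= 16/51 + 4/15 = 148/255

P = 148/255 ≈ 0.5804


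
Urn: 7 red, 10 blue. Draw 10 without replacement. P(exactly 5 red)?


Hypergeometric: C(7,5)×C(10,5)/C(17,10)
= 21×252/19448 = 1323/4862

P(X=5) = 1323/4862 ≈ 27.21%


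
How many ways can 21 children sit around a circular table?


Circular arrangements of 21 distinct objects: fix one position to break rotational symmetry.
(n-1)! = 20! = 2432902008176640000

2432902008176640000


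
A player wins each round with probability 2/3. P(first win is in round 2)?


Geometric: P(X=2) = (1-p)^(k-1)×p = (1/3)^1×2/3 = 2/9

P(X=2) = 2/9 ≈ 22.22%


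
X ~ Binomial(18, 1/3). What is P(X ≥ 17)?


P(X ≥ 17) = Σ P(X=i) for i=17..18
P(X=17) = 4/43046721
P(X=18) = 1/387420489
Sum = 37/387420489

P(X ≥ 17) = 37/387420489 ≈ 0.00%


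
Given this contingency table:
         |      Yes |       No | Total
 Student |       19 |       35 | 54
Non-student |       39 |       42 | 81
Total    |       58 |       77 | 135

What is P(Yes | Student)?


P(Yes | Student) = 19/(19+35) = 19/54

P(Yes|Student) = 19/54 ≈ 35.19%


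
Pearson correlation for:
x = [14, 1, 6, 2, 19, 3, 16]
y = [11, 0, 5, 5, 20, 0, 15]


n=7, Σx=61, Σy=56, Σxy=814, Σx²=863, Σy²=796
r = (7×814 - 61×56)/√((7×863 - 61²)(7×796 - 56²))
= 2282/√(2320×2436) = 2282/√5651520 ≈ 2282/2377.2926 ≈ 0.9599

r ≈ 0.9599


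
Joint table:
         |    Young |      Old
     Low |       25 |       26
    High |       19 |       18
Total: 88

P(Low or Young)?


P(Low∨Young) = P(Low) + P(Young) - P(Low∧Young)
= (51 + 44 - 25)/88 = 70/88 = 35/44

P = 35/44 ≈ 79.55%


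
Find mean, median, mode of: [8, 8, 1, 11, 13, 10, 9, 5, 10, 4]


Sorted: [1, 4, 5, 8, 8, 9, 10, 10, 11, 13]
Mean = 79/10
Median = 17/2
Freq: {8: 2, 1: 1, 11: 1, 13: 1, 10: 2, 9: 1, 5: 1, 4: 1}
Mode: [8, 10]

Mean=79/10, Median=17/2, Mode=[8, 10]
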